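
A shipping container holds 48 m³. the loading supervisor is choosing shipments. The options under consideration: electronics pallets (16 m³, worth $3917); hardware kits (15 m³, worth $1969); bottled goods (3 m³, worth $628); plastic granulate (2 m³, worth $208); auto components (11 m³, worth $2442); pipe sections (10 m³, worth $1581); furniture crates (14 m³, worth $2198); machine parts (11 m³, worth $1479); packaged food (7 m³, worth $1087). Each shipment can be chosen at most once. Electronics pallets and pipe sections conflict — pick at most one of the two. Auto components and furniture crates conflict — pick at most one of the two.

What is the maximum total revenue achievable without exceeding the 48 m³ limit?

9553

By revenue per m³: electronics pallets 244.81, auto components 222.00, bottled goods 209.33, pipe sections 158.10 lead.
Taking electronics pallets + bottled goods + auto components + machine parts + packaged food: 48 m³ used, 9553 in revenue.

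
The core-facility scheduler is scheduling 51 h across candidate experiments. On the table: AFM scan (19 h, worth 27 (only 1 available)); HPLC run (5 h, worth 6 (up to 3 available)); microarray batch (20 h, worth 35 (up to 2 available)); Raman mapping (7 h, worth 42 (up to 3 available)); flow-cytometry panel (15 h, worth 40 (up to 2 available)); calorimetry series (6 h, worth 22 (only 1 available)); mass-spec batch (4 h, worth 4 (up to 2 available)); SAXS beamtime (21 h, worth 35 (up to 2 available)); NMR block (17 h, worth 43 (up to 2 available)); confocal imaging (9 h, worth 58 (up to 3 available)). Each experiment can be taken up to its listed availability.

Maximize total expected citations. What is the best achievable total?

300

Best packing: 3×Raman mapping + 3×confocal imaging — 48 h, 300 total.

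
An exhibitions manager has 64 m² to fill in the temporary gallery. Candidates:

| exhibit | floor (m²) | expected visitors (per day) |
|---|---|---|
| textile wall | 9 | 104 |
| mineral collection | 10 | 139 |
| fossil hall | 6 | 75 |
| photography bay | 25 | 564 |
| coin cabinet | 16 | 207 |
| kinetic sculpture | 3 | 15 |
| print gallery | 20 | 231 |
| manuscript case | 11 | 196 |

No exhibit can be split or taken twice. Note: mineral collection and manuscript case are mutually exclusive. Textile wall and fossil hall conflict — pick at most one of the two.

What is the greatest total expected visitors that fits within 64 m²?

Taking textile wall + photography bay + coin cabinet + kinetic sculpture + manuscript case: 64 m² used, 1086 in expected visitors.

1086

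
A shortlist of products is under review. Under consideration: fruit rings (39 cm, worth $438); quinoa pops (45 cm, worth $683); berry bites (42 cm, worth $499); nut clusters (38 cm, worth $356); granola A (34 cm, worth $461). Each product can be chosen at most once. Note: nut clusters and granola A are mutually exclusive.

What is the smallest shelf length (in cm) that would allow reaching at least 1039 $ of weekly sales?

Need the lightest bundle worth ≥ 1039.
Taking quinoa pops + granola A gives 1144 (≥ 1039) for 79 cm.
No combination under 79 cm hits 1039.

79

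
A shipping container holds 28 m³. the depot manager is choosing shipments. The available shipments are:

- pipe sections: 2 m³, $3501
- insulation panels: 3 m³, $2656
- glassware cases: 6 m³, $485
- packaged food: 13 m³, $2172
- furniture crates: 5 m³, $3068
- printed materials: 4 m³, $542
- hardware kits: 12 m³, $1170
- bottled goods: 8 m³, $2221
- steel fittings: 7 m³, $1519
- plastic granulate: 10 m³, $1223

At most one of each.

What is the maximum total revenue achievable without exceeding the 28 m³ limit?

12965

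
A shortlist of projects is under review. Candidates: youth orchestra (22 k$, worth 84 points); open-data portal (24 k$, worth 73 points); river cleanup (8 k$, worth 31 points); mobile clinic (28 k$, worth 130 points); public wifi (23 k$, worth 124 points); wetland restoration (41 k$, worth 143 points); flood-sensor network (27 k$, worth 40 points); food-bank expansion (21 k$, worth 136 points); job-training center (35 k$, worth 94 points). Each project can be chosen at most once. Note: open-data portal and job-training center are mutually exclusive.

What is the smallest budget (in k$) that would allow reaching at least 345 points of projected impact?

71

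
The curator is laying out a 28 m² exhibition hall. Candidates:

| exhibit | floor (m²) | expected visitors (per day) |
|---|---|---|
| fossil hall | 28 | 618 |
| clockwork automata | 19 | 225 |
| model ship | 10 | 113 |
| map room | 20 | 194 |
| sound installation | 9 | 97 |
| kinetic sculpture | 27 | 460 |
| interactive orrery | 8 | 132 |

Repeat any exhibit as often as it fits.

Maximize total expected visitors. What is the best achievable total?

618

Fossil hall uses 28 of the 28 m² and totals 618.
That's the maximum — no swap from here does better than 618.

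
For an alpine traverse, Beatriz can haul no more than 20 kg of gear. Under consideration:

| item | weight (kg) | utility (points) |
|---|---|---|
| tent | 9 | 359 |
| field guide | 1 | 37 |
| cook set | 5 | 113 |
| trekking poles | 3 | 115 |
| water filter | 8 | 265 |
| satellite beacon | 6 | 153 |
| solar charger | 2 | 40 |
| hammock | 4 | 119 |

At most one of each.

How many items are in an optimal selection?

3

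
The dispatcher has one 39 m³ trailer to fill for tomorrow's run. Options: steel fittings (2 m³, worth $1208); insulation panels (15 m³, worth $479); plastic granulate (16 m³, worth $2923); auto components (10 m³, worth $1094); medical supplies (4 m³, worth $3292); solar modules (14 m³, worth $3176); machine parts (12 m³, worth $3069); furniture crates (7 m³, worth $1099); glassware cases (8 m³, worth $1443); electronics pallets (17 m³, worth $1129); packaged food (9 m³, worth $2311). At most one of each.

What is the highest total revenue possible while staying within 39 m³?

11848

Ranking by ratio (revenue/m³): medical supplies 823.00, steel fittings 604.00, packaged food 256.78.
A density-first pass picks steel fittings + medical supplies + machine parts + glassware cases + packaged food — 11323 at 35 m³.
Dropping steel fittings and glassware cases frees 10 m³; slotting in solar modules (14 m³) lifts the total to 11848 at 39 m³.
The closest alternative, steel fittings + medical supplies + solar modules + machine parts + furniture crates, reaches only 11844.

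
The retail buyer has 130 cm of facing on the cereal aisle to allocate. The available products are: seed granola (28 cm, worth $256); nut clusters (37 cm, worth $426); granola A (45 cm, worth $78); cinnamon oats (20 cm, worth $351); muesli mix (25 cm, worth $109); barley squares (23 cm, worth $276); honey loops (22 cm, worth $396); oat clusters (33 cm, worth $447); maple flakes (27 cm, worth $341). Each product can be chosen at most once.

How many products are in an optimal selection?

Best achievable weekly sales is 1811.
One optimal bundle: cinnamon oats + barley squares + honey loops + oat clusters + maple flakes (125 cm).
Any selection reaching 1811 contains exactly 5 products.

5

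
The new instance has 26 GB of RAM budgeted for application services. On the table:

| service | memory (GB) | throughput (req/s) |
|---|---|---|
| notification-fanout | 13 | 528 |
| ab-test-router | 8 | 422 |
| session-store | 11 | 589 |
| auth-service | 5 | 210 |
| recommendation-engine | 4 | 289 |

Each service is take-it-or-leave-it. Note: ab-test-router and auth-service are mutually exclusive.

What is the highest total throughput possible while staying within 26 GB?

Best packing: ab-test-router + session-store + recommendation-engine — 23 GB, 1300 total.
No other feasible combination exceeds 1300.

1300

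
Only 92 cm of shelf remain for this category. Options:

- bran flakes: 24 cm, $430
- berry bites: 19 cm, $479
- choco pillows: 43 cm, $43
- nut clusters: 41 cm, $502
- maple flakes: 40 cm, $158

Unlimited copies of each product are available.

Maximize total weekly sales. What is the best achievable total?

1916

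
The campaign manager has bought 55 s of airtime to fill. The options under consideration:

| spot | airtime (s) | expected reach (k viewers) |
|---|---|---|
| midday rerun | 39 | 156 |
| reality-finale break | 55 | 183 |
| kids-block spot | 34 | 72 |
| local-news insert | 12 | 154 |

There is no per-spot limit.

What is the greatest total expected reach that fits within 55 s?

616

Taking 4×local-news insert: 48 s used, 616 in expected reach.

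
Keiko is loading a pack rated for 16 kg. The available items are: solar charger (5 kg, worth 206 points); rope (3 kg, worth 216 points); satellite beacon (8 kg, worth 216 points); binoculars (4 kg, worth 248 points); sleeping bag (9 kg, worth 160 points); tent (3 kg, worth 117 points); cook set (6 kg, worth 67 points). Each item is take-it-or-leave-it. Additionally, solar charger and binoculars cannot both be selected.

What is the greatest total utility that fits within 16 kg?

680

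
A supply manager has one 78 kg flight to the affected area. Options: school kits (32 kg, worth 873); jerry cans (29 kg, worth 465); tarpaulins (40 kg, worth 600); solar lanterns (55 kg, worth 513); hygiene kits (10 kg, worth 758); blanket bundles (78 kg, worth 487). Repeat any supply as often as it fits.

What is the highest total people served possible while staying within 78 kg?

5306

Ranking by ratio (people served/kg): hygiene kits 75.80, school kits 27.28, jerry cans 16.03, tarpaulins 15.00.
The ratio ordering already packs tightly: 7×hygiene kits, 70 kg, 5306.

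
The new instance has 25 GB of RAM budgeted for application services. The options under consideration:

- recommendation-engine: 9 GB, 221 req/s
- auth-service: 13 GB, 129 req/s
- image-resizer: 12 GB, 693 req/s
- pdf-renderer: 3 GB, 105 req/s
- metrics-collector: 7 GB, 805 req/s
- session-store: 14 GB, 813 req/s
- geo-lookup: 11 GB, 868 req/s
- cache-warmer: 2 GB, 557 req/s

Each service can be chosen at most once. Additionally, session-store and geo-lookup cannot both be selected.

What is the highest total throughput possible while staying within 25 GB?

2335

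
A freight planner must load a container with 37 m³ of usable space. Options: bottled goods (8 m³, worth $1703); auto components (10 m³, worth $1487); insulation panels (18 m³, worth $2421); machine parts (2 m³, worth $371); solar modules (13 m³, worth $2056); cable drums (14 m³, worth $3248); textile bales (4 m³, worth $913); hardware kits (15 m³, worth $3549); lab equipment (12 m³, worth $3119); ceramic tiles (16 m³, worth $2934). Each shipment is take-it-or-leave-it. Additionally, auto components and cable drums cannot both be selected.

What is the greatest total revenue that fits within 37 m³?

8742

The ratio heuristic lands on machine parts + textile bales + hardware kits + lab equipment (7952) but leaves 4 m³ idle.
Dropping textile bales frees 4 m³; slotting in bottled goods (8 m³) lifts the total to 8742 at 37 m³.
An exhaustive check of the 1024 subsets confirms 8742.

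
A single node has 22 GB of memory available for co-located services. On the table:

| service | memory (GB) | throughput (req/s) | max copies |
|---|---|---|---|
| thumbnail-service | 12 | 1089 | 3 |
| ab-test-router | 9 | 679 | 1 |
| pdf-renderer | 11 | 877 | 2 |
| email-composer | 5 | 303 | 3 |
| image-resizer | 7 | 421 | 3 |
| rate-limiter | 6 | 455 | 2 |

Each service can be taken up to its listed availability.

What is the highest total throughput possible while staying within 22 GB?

1768

Ranking by ratio (throughput/GB): thumbnail-service 90.75, pdf-renderer 79.73, rate-limiter 75.83.
Greedy by ratio would take thumbnail-service + rate-limiter: 18 GB used, total 1544.
Dropping rate-limiter frees 6 GB; slotting in ab-test-router (9 GB) lifts the total to 1768 at 21 GB.
The spare 1 GB is too small for any remaining service, and no exchange beats 1768.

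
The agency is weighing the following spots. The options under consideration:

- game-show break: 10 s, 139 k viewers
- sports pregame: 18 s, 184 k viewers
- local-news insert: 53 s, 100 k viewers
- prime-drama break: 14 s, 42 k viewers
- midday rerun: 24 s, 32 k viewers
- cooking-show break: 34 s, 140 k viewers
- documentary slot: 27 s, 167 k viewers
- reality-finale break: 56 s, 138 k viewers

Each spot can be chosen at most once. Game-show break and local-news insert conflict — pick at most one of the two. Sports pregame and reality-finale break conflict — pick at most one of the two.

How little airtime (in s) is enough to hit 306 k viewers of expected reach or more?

28

Look for the lowest-airtime combination reaching 306.
game-show break + sports pregame: 323 expected reach at 28 s.
Below 28 s the best achievable stays under 306.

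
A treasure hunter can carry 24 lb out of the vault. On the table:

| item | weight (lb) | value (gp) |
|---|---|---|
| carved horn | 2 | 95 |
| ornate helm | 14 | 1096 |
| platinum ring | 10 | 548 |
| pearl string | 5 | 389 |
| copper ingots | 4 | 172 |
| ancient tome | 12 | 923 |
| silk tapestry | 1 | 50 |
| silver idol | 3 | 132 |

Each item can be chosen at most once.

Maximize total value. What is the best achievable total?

Filling by ratio: carved horn + ornate helm + pearl string + silk tapestry for 1630, with 2 lb left unused.
Replace silk tapestry with silver idol: the trade gains 82 net, giving 1712 at 24 lb.

1712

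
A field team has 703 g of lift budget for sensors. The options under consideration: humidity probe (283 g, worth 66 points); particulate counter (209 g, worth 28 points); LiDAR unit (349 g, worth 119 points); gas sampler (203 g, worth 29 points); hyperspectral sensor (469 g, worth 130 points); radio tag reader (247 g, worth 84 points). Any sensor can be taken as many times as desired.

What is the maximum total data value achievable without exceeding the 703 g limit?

Density check — LiDAR unit 0.34, radio tag reader 0.34, hyperspectral sensor 0.28, humidity probe 0.23 are the best per g.
Taking 2×LiDAR unit: 698 g used, 238 in data value.
Nothing else within 703 g beats 238.

238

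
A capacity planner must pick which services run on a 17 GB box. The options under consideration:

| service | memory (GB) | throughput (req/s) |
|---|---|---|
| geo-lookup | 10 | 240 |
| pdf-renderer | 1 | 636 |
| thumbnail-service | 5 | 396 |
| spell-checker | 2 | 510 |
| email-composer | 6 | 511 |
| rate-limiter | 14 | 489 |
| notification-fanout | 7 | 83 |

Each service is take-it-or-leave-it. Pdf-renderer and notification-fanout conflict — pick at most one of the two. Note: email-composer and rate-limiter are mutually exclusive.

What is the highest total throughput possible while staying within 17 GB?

2053

Taking pdf-renderer + thumbnail-service + spell-checker + email-composer: 14 GB used, 2053 in throughput.
Nothing else feasible within 17 GB beats 2053.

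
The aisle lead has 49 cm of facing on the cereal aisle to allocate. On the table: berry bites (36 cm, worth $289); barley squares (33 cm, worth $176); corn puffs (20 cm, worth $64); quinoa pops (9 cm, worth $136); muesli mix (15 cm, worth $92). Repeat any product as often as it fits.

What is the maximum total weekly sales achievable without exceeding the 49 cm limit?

680

Ranking by ratio (weekly sales/cm): quinoa pops 15.11, berry bites 8.03, muesli mix 6.13.
Taking 5×quinoa pops: 45 cm used, 680 in weekly sales.
Every other selection either busts 49 cm or fails to beat 680.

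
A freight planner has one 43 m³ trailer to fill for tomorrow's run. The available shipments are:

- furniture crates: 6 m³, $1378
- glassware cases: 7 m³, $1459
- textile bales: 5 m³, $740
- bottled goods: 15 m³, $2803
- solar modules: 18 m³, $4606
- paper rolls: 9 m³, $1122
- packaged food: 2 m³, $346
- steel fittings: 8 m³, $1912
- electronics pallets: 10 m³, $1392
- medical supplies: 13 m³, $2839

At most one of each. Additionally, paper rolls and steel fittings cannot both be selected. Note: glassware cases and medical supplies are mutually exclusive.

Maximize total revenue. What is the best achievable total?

By revenue per m³: solar modules 255.89, steel fittings 239.00, furniture crates 229.67, medical supplies 218.38 lead.
The ratio heuristic lands on furniture crates + glassware cases + solar modules + packaged food + steel fittings (9701) but leaves 2 m³ idle.
Dropping furniture crates and glassware cases frees 13 m³; slotting in medical supplies (13 m³) lifts the total to 9703 at 41 m³.
The spare 2 m³ is too small for any remaining shipment, and no feasible exchange beats 9703.

9703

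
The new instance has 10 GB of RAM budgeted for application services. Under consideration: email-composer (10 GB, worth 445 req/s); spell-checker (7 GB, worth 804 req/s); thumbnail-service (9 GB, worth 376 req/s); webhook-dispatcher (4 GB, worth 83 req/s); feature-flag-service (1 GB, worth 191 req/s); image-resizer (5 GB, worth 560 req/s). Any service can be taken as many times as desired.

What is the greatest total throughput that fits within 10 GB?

The ratio ordering already packs tightly: 10×feature-flag-service, 10 GB, 1910.
No other feasible combination exceeds 1910.

1910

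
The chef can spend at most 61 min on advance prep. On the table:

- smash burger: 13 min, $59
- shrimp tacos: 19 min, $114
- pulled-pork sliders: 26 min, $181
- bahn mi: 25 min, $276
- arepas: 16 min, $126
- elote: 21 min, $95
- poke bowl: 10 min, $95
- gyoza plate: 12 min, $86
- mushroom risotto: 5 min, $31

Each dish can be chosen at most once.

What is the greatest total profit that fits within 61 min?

By profit per min: bahn mi 11.04, poke bowl 9.50, arepas 7.88, gyoza plate 7.17 lead.
Taking the top-ratio dishes first gives bahn mi + arepas + poke bowl + mushroom risotto for 528 (56 min).
Replace arepas and mushroom risotto with pulled-pork sliders: the trade gains 24 net, giving 552 at 61 min.
No other feasible combination exceeds 552.

552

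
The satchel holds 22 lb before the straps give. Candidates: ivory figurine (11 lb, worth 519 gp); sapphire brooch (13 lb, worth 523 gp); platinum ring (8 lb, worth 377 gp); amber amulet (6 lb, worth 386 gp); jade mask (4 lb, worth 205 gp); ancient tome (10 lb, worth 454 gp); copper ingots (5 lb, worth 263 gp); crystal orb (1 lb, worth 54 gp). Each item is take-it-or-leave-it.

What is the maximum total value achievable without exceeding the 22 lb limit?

Density check — amber amulet 64.33, crystal orb 54.00, copper ingots 52.60, jade mask 51.25 are the best per lb.
A density-first pass picks amber amulet + jade mask + copper ingots + crystal orb — 908 at 16 lb.
Dropping jade mask and crystal orb frees 5 lb; slotting in ivory figurine (11 lb) lifts the total to 1168 at 22 lb.

1168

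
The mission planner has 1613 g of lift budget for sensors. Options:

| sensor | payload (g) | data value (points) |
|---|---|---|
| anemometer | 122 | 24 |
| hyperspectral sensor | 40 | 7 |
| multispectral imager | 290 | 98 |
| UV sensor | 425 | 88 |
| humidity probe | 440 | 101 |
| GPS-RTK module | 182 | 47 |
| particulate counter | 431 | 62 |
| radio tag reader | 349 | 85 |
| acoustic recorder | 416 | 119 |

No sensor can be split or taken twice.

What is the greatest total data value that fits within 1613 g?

414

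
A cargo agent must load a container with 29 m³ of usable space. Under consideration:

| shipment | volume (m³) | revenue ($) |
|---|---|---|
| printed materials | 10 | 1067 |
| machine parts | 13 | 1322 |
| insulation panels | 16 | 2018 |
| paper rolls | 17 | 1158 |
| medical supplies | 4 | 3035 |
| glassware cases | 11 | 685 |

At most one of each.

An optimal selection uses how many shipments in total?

3

The maximum revenue within 29 m³ is 5424.
For example printed materials + machine parts + medical supplies achieves it, using 27 m³.
Any selection reaching 5424 contains exactly 3 shipments.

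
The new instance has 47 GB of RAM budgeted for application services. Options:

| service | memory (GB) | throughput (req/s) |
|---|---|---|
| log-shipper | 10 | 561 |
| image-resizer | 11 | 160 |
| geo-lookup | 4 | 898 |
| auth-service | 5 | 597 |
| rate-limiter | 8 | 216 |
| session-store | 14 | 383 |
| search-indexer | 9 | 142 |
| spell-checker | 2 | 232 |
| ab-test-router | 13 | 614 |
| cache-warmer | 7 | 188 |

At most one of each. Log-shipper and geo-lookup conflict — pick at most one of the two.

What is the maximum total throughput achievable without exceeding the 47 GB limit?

2940

Taking geo-lookup + auth-service + rate-limiter + session-store + spell-checker + ab-test-router: 46 GB used, 2940 in throughput.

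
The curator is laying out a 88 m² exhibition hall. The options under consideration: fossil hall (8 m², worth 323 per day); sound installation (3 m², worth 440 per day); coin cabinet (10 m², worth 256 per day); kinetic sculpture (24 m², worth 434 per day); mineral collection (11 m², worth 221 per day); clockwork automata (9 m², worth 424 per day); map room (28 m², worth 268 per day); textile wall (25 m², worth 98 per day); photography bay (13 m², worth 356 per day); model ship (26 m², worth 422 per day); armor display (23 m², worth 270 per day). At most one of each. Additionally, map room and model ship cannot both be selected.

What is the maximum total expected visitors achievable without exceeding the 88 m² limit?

The ratio ordering already packs tightly: fossil hall + sound installation + coin cabinet + kinetic sculpture + mineral collection + clockwork automata + photography bay, 78 m², 2454.
The spare 10 m² is too small for any remaining exhibit, and no feasible exchange beats 2454.

2454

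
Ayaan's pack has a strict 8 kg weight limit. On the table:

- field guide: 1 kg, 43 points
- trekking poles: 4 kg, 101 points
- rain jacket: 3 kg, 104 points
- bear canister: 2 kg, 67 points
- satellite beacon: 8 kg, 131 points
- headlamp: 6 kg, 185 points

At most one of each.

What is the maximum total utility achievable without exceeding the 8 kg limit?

252

The ratio heuristic lands on field guide + rain jacket + bear canister (214) but leaves 2 kg idle.
The 4 kg tied up in field guide and rain jacket is better spent on headlamp — total rises to 252 (8 kg).
Next best is field guide + trekking poles + rain jacket at 248 (8 kg) — short by 4.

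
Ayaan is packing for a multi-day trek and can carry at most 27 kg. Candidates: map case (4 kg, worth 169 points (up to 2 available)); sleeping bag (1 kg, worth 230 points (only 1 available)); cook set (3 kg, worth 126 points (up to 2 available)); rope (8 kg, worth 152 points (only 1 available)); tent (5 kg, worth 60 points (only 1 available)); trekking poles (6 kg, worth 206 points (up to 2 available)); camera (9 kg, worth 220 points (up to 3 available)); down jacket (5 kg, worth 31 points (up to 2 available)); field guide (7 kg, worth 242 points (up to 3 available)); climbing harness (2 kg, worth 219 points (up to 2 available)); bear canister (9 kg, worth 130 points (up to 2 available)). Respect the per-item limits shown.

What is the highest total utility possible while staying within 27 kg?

1501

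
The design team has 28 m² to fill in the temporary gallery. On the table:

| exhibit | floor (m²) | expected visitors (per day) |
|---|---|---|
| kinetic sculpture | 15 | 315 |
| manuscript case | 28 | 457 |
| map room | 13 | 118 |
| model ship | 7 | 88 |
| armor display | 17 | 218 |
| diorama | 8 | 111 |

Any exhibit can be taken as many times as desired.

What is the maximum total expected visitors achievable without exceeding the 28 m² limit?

457

Ranking by ratio (expected visitors/m²): kinetic sculpture 21.00, manuscript case 16.32, diorama 13.88, armor display 12.82.
A density-first pass picks kinetic sculpture + diorama — 426 at 23 m².
Dropping kinetic sculpture and diorama frees 23 m²; slotting in manuscript case (28 m²) lifts the total to 457 at 28 m².
No other feasible combination exceeds 457.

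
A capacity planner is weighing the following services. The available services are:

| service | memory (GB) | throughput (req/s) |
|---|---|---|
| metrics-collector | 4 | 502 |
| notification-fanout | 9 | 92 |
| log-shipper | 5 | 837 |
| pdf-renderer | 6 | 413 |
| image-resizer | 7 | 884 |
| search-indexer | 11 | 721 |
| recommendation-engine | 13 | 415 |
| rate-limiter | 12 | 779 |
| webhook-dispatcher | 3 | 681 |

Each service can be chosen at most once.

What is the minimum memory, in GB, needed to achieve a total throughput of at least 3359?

30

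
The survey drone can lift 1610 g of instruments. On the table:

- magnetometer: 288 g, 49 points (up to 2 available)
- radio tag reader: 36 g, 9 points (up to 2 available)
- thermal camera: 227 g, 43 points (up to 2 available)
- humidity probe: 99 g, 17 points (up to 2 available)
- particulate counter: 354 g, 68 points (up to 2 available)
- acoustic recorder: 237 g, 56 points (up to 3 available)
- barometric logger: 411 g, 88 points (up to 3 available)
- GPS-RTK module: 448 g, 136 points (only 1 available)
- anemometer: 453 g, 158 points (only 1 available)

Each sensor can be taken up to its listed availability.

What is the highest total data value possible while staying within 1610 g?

449

Ranking by ratio (data value/g): anemometer 0.35, GPS-RTK module 0.30, radio tag reader 0.25, acoustic recorder 0.24.
The ratio heuristic lands on 2×radio tag reader + humidity probe + 2×acoustic recorder + GPS-RTK module + anemometer (441) but leaves 64 g idle.
Dropping radio tag reader frees 36 g; slotting in humidity probe (99 g) lifts the total to 449 at 1609 g.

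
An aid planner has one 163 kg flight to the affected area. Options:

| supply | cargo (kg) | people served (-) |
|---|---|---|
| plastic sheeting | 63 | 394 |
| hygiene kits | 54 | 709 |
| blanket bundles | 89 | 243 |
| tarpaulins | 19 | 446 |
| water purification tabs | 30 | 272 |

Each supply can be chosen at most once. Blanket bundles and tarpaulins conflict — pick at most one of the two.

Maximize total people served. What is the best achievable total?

1549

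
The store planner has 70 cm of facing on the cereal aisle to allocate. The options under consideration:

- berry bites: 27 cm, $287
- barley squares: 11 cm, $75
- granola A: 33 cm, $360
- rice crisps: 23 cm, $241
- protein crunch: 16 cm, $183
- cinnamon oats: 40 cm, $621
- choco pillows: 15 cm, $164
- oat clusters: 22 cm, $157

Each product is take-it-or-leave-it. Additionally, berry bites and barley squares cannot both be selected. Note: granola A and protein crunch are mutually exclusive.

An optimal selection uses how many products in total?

2

Optimal total is 908.
One optimal bundle: berry bites + cinnamon oats (67 cm).
Every optimal selection uses 2 products.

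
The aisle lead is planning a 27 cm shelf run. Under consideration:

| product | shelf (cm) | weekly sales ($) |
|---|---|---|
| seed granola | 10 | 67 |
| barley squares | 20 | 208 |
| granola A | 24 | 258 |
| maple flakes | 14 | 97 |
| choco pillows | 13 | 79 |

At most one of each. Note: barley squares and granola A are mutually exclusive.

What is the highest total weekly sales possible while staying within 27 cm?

258

Density check — granola A 10.75, barley squares 10.40, maple flakes 6.93 are the best per cm.
Taking granola A: 24 cm used, 258 in weekly sales.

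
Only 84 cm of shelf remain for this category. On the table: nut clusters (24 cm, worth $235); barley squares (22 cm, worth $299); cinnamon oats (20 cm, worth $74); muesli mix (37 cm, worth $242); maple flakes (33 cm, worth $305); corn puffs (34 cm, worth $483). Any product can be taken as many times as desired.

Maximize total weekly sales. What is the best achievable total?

1081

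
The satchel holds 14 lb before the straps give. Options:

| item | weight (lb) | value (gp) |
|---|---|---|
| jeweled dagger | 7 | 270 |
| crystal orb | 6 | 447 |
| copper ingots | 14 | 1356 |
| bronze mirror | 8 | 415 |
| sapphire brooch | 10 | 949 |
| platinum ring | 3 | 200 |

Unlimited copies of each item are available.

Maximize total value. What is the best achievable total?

Best packing: copper ingots — 14 lb, 1356 total.

1356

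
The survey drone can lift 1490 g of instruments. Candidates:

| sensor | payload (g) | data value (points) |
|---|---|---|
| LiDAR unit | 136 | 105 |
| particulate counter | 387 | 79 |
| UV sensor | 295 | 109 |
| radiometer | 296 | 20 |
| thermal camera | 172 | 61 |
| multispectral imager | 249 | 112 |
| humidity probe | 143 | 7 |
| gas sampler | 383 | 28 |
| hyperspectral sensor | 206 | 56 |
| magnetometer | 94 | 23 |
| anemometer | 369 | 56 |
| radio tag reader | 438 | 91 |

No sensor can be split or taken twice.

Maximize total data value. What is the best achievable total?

Greedy by ratio would take LiDAR unit + UV sensor + radiometer + thermal camera + multispectral imager + hyperspectral sensor + magnetometer: 1448 g used, total 486.
The 390 g tied up in radiometer and magnetometer is better spent on particulate counter — total rises to 522 (1445 g).
Next best is LiDAR unit + UV sensor + thermal camera + multispectral imager + magnetometer + radio tag reader at 501 (1384 g) — short by 21.

522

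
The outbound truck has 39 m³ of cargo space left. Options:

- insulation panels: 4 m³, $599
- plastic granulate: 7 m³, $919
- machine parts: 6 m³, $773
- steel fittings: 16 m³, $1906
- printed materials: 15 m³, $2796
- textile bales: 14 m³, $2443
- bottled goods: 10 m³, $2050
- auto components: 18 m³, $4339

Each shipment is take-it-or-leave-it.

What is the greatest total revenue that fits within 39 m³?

Density check — auto components 241.06, bottled goods 205.00, printed materials 186.40, textile bales 174.50 are the best per m³.
Taking the top-ratio shipments first gives insulation panels + plastic granulate + bottled goods + auto components for 7907 (39 m³).
A better packing is machine parts + printed materials + auto components: 39 m³, total 7908.
Next best is insulation panels + plastic granulate + bottled goods + auto components at 7907 (39 m³) — short by 1.

7908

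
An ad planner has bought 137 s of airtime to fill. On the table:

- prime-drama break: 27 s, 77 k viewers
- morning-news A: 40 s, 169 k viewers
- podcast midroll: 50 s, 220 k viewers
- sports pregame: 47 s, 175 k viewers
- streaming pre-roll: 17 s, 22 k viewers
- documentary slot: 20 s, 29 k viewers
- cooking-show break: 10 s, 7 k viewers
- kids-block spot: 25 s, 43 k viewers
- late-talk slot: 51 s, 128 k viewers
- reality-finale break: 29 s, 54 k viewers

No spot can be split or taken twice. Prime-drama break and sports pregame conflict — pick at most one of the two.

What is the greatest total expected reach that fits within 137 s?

Best packing: morning-news A + podcast midroll + sports pregame — 137 s, 564 total.
Nothing else feasible within 137 s beats 564.

564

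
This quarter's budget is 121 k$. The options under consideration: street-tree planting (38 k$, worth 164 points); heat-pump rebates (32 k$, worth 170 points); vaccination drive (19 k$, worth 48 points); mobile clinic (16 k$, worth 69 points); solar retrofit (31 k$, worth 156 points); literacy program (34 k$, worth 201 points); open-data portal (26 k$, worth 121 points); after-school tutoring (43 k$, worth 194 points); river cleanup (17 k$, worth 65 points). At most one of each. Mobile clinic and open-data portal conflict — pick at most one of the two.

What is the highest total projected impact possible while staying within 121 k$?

604

A density-first pass picks heat-pump rebates + mobile clinic + solar retrofit + literacy program — 596 at 113 k$.
Replace solar retrofit with street-tree planting: the trade gains 8 net, giving 604 at 120 k$.
The closest alternative, street-tree planting + heat-pump rebates + literacy program + river cleanup, reaches only 600.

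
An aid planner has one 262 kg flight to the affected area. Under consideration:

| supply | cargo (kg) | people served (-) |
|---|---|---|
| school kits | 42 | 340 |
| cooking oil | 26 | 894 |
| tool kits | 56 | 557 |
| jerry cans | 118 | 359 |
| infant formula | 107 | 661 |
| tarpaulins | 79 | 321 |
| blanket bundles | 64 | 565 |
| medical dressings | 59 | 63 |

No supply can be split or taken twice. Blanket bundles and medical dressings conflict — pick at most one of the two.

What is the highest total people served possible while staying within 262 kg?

2677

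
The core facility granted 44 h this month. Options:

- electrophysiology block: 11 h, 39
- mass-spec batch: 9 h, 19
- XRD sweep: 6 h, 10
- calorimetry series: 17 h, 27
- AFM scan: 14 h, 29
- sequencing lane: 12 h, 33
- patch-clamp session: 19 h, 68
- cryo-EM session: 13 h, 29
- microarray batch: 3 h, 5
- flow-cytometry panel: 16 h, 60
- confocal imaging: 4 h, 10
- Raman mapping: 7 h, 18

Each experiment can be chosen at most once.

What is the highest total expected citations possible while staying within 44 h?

Ranking by ratio (expected citations/h): flow-cytometry panel 3.75, patch-clamp session 3.58, electrophysiology block 3.55, sequencing lane 2.75.
A density-first pass picks patch-clamp session + flow-cytometry panel + Raman mapping — 146 at 42 h.
The 7 h tied up in Raman mapping is better spent on mass-spec batch — total rises to 147 (44 h).
Runner-up patch-clamp session + flow-cytometry panel + Raman mapping tops out at 146.

147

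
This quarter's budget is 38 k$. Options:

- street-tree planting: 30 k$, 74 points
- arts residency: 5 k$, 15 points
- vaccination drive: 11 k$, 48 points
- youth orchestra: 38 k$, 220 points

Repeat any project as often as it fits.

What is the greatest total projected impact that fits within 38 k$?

220

By projected impact per k$: youth orchestra 5.79, vaccination drive 4.36, arts residency 3.00 lead.
Youth orchestra uses 38 of the 38 k$ and totals 220.
That's the maximum — no swap from here does better than 220.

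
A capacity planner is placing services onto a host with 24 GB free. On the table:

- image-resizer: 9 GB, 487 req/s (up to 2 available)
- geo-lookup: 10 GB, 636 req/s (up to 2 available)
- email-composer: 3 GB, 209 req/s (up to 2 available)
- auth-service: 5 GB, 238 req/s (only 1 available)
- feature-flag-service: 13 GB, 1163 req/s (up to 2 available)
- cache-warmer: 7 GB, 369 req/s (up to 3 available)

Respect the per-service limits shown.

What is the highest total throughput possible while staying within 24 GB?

The ratio ordering already packs tightly: 2×email-composer + auth-service + feature-flag-service, 24 GB, 1819.
Every other selection either busts 24 GB or exceeds an availability limit or fails to beat 1819.

1819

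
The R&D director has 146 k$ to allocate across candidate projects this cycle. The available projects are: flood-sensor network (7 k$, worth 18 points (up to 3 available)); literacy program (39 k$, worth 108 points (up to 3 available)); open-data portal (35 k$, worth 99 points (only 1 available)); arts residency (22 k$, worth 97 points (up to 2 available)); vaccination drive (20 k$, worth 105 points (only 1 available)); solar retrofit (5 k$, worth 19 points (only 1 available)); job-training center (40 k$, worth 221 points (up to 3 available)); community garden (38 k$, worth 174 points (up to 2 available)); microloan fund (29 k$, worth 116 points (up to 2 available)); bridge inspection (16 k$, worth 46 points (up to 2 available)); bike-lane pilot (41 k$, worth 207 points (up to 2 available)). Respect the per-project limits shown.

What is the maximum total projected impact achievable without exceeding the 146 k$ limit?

787

Ranking by ratio (projected impact/k$): job-training center 5.53, vaccination drive 5.25, bike-lane pilot 5.05, community garden 4.58.
Best packing: vaccination drive + solar retrofit + 3×job-training center — 145 k$, 787 total.
Every other selection either busts 146 k$ or exceeds an availability limit or fails to beat 787.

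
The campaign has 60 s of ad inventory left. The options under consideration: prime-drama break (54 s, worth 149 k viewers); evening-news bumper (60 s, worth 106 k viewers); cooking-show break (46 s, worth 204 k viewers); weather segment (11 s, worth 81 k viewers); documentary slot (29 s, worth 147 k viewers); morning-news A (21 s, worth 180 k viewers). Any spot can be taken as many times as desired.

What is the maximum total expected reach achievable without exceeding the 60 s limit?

Ranking by ratio (expected reach/s): morning-news A 8.57, weather segment 7.36, documentary slot 5.07.
The ratio ordering already packs tightly: weather segment + 2×morning-news A, 53 s, 441.
That's the maximum — no swap from here does better than 441.

441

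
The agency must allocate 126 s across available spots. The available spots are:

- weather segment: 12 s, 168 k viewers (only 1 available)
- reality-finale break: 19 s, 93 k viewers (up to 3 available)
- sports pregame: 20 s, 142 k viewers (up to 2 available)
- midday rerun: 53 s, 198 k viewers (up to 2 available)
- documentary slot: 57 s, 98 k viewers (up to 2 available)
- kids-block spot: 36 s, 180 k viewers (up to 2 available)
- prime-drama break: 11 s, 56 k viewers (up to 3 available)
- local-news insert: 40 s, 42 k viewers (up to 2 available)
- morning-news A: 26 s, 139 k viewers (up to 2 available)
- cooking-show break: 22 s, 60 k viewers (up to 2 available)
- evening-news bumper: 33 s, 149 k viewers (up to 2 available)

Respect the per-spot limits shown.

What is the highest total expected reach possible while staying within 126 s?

Best packing: weather segment + 2×sports pregame + 2×prime-drama break + 2×morning-news A — 126 s, 842 total.
Every other selection either busts 126 s or exceeds an availability limit or fails to beat 842.

842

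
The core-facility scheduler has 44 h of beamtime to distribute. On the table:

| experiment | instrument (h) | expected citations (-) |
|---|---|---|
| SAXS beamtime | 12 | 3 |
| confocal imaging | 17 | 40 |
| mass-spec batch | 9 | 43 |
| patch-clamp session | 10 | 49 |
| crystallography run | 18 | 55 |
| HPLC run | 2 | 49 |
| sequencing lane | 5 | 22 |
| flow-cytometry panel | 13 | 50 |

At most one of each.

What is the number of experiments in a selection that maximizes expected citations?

5

The maximum expected citations within 44 h is 218.
One optimal bundle: mass-spec batch + patch-clamp session + crystallography run + HPLC run + sequencing lane (44 h).
Every optimal selection uses 5 experiments.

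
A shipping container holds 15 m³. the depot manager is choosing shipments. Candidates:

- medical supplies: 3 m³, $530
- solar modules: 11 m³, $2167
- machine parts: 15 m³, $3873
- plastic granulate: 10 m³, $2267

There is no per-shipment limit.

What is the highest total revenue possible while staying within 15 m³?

3873

Best packing: machine parts — 15 m³, 3873 total.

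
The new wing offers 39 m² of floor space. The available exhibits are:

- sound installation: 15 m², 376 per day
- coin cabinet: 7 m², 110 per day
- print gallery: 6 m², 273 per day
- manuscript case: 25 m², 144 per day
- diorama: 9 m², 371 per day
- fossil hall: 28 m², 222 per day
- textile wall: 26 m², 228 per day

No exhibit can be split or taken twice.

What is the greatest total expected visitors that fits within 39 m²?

1130

Density check — print gallery 45.50, diorama 41.22, sound installation 25.07 are the best per m².
Sound installation + coin cabinet + print gallery + diorama uses 37 of the 39 m² and totals 1130.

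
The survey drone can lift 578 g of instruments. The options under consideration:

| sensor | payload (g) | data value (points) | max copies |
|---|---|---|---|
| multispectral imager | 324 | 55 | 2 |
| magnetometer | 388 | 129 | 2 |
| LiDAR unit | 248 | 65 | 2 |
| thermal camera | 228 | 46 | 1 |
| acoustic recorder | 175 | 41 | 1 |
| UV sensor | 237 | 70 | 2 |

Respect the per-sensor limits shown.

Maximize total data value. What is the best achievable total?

170

Best packing: magnetometer + acoustic recorder — 563 g, 170 total.
The spare 15 g is too small for any remaining sensor, and no exchange beats 170.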